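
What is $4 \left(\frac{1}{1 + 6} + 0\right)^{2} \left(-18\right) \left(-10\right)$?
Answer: $\frac{720}{49} \approx 14.694$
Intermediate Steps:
$4 \left(\frac{1}{1 + 6} + 0\right)^{2} \left(-18\right) \left(-10\right) = 4 \left(\frac{1}{7} + 0\right)^{2} \left(-18\right) \left(-10\right) = \frac{4}{49} \left(-18\right) \left(-10\right) = \left(- \frac{72}{49}\right) \left(-10\right) = \frac{720}{49}$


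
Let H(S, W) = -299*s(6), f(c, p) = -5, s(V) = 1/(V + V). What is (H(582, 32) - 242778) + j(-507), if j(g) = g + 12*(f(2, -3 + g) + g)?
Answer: -2993447/12 ≈ -2.4945e+5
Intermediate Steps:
s(V) = 1/(2*V)
H(S, W) = -299/12 (H(S, W) = -299/(2*6) = -299*1/12 = -299/12)
j(g) = -60 + 13*g (j(g) = g + 12*(-5 + g) = g + (-60 + 12*g) = -60 + 13*g)
(H(582, 32) - 242778) + j(-507) = (-299/12 - 242778) + (-60 + 13*(-507)) = -2913635/12 + (-60 - 6591) = -2913635/12 - 6651 = -2993447/12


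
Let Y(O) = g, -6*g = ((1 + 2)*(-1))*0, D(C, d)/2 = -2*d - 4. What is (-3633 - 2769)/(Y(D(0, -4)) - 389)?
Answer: 6402/389 ≈ 16.458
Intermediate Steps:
D(C, d) = -8 - 4*d (D(C, d) = 2*(-2*d - 4) = 2*(-4 - 2*d) = -8 - 4*d)
g = 0 (g = -(1 + 2)*(-1)*0/6 = -3*(-1)*0/6 = -(-1)*0/2 = -⅙*0 = 0)
Y(O) = 0
(-3633 - 2769)/(Y(D(0, -4)) - 389) = (-3633 - 2769)/(0 - 389) = -6402/(-389) = -6402*(-1/389) = 6402/389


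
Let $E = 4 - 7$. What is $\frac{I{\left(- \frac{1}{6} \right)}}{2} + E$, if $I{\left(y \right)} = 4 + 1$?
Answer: $- \frac{1}{2} \approx -0.5$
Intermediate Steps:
$E = -3$
$I{\left(y \right)} = 5$
$\frac{I{\left(- \frac{1}{6} \right)}}{2} + E = \frac{1}{2} \cdot 5 - 3 = \frac{5}{2} - 3 = - \frac{1}{2}$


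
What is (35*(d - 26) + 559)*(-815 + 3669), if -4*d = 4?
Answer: -1101644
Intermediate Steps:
d = -1 (d = -¼*4 = -1)
(35*(d - 26) + 559)*(-815 + 3669) = (35*(-1 - 26) + 559)*(-815 + 3669) = (35*(-27) + 559)*2854 = (-945 + 559)*2854 = -386*2854 = -1101644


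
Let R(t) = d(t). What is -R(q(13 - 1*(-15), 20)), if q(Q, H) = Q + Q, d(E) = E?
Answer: -56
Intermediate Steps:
q(Q, H) = 2*Q
R(t) = t
-R(q(13 - 1*(-15), 20)) = -2*(13 - 1*(-15)) = -2*(13 + 15) = -2*28 = -1*56 = -56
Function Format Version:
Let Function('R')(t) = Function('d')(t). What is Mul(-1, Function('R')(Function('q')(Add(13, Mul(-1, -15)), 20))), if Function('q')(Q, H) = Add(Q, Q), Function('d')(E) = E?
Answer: -56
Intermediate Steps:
Function('q')(Q, H) = Mul(2, Q)
Function('R')(t) = t
Mul(-1, Function('R')(Function('q')(Add(13, Mul(-1, -15)), 20))) = Mul(-1, Mul(2, Add(13, Mul(-1, -15)))) = Mul(-1, Mul(2, Add(13, 15))) = Mul(-1, Mul(2, 28)) = Mul(-1, 56) = -56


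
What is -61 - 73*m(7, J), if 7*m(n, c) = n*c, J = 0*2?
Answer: -61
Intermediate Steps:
J = 0
m(n, c) = c*n/7 (m(n, c) = (n*c)/7 = (c*n)/7 = c*n/7)
-61 - 73*m(7, J) = -61 - 73*0*7/7 = -61 - 73*0 = -61 + 0 = -61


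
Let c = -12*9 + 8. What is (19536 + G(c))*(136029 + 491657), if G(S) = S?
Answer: 12199705096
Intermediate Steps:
c = -100 (c = -108 + 8 = -100)
(19536 + G(c))*(136029 + 491657) = (19536 - 100)*(136029 + 491657) = 19436*627686 = 12199705096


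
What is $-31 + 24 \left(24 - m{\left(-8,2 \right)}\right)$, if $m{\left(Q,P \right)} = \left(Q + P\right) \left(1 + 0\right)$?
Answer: $689$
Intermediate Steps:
$m{\left(Q,P \right)} = P + Q$ ($m{\left(Q,P \right)} = \left(P + Q\right) 1 = P + Q$)
$-31 + 24 \left(24 - m{\left(-8,2 \right)}\right) = -31 + 24 \left(24 - \left(2 - 8\right)\right) = -31 + 24 \left(24 - -6\right) = -31 + 24 \left(24 + 6\right) = -31 + 24 \cdot 30 = -31 + 720 = 689$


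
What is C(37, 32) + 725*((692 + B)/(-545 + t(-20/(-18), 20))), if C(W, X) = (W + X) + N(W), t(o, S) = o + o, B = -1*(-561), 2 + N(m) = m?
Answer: -1533557/977 ≈ -1569.7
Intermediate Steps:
N(m) = -2 + m
B = 561
t(o, S) = 2*o
C(W, X) = -2 + X + 2*W (C(W, X) = (W + X) + (-2 + W) = -2 + X + 2*W)
C(37, 32) + 725*((692 + B)/(-545 + t(-20/(-18), 20))) = (-2 + 32 + 2*37) + 725*((692 + 561)/(-545 + 2*(-20/(-18)))) = (-2 + 32 + 74) + 725*(1253/(-545 + 2*(-20*(-1/18)))) = 104 + 725*(1253/(-545 + 2*(10/9))) = 104 + 725*(1253/(-545 + 20/9)) = 104 + 725*(1253/(-4885/9)) = 104 + 725*(1253*(-9/4885)) = 104 + 725*(-11277/4885) = 104 - 1635165/977 = -1533557/977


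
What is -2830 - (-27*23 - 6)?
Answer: -2203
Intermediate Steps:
-2830 - (-27*23 - 6) = -2830 - (-621 - 6) = -2830 - 1*(-627) = -2830 + 627 = -2203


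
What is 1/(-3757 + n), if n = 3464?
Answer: -1/293 ≈ -0.0034130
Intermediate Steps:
1/(-3757 + n) = 1/(-3757 + 3464) = 1/(-293) = -1/293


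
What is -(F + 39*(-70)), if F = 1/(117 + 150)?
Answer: 728909/267 ≈ 2730.0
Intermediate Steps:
F = 1/267 ≈ 0.0037453
-(F + 39*(-70)) = -(1/267 + 39*(-70)) = -(1/267 - 2730) = -1*(-728909/267) = 728909/267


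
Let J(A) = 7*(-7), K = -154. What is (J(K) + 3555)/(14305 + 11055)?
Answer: 1753/12680 ≈ 0.13825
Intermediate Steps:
J(A) = -49
(J(K) + 3555)/(14305 + 11055) = (-49 + 3555)/(14305 + 11055) = 3506/25360 = 3506*(1/25360) = 1753/12680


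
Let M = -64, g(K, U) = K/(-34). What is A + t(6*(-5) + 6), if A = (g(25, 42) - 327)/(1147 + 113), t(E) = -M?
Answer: 2730617/42840 ≈ 63.740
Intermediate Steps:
g(K, U) = -K/34 (g(K, U) = K*(-1/34) = -K/34)
t(E) = 64 (t(E) = -1*(-64) = 64)
A = -11143/42840 (A = (-1/34*25 - 327)/(1147 + 113) = (-25/34 - 327)/1260 = -11143/34*1/1260 = -11143/42840 ≈ -0.26011)
A + t(6*(-5) + 6) = -11143/42840 + 64 = 2730617/42840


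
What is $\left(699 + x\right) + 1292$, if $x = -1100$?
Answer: $891$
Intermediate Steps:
$\left(699 + x\right) + 1292 = \left(699 - 1100\right) + 1292 = -401 + 1292 = 891$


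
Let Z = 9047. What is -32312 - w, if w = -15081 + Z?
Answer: -26278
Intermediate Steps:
w = -6034 (w = -15081 + 9047 = -6034)
-32312 - w = -32312 - 1*(-6034) = -32312 + 6034 = -26278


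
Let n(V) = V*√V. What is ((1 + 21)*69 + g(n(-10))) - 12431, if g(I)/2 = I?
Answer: -10913 - 20*I*√10 ≈ -10913.0 - 63.246*I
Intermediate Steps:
n(V) = V^(3/2)
g(I) = 2*I
((1 + 21)*69 + g(n(-10))) - 12431 = ((1 + 21)*69 + 2*(-10)^(3/2)) - 12431 = (22*69 + 2*(-10*I*√10)) - 12431 = (1518 - 20*I*√10) - 12431 = -10913 - 20*I*√10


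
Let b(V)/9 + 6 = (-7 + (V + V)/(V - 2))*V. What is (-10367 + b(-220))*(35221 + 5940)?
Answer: -739128077/37 ≈ -1.9976e+7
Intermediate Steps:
b(V) = -54 + 9*V*(-7 + 2*V/(-2 + V)) (b(V) = -54 + 9*((-7 + (V + V)/(V - 2))*V) = -54 + 9*((-7 + (2*V)/(-2 + V))*V) = -54 + 9*((-7 + 2*V/(-2 + V))*V) = -54 + 9*(V*(-7 + 2*V/(-2 + V))) = -54 + 9*V*(-7 + 2*V/(-2 + V)))
(-10367 + b(-220))*(35221 + 5940) = (-10367 + 9*(12 - 5*(-220)² + 8*(-220))/(-2 - 220))*(35221 + 5940) = (-10367 + 9*(12 - 5*48400 - 1760)/(-222))*41161 = (-10367 + 9*(-1/222)*(12 - 242000 - 1760))*41161 = (-10367 + 9*(-1/222)*(-243748))*41161 = (-10367 + 365622/37)*41161 = -17957/37*41161 = -739128077/37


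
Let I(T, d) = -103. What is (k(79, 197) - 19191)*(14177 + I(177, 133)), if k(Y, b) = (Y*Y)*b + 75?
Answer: 17034620714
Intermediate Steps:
k(Y, b) = 75 + b*Y**2 (k(Y, b) = Y**2*b + 75 = b*Y**2 + 75 = 75 + b*Y**2)
(k(79, 197) - 19191)*(14177 + I(177, 133)) = ((75 + 197*79**2) - 19191)*(14177 - 103) = ((75 + 197*6241) - 19191)*14074 = ((75 + 1229477) - 19191)*14074 = (1229552 - 19191)*14074 = 1210361*14074 = 17034620714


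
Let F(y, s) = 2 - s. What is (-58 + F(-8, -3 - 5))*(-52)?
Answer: 2496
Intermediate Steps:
(-58 + F(-8, -3 - 5))*(-52) = (-58 + (2 - (-3 - 5)))*(-52) = (-58 + (2 - 1*(-8)))*(-52) = (-58 + (2 + 8))*(-52) = (-58 + 10)*(-52) = -48*(-52) = 2496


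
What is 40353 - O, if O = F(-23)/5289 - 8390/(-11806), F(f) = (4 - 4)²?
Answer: 238199564/5903 ≈ 40352.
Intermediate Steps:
F(f) = 0 (F(f) = 0² = 0)
O = 4195/5903 (O = 0/5289 - 8390/(-11806) = 0*(1/5289) - 8390*(-1/11806) = 0 + 4195/5903 = 4195/5903 ≈ 0.71066)
40353 - O = 40353 - 1*4195/5903 = 40353 - 4195/5903 = 238199564/5903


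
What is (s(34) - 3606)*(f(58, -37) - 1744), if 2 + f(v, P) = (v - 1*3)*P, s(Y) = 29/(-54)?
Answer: 736361093/54 ≈ 1.3636e+7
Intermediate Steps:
s(Y) = -29/54 (s(Y) = 29*(-1/54) = -29/54)
f(v, P) = -2 + P*(-3 + v) (f(v, P) = -2 + (v - 1*3)*P = -2 + (v - 3)*P = -2 + (-3 + v)*P = -2 + P*(-3 + v))
(s(34) - 3606)*(f(58, -37) - 1744) = (-29/54 - 3606)*((-2 - 3*(-37) - 37*58) - 1744) = -194753*((-2 + 111 - 2146) - 1744)/54 = -194753*(-2037 - 1744)/54 = -194753/54*(-3781) = 736361093/54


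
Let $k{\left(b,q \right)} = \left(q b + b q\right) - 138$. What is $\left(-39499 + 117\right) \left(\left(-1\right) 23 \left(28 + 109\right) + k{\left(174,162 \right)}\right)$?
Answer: $-2090672234$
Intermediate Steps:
$k{\left(b,q \right)} = -138 + 2 b q$ ($k{\left(b,q \right)} = \left(b q + b q\right) - 138 = 2 b q - 138 = -138 + 2 b q$)
$\left(-39499 + 117\right) \left(\left(-1\right) 23 \left(28 + 109\right) + k{\left(174,162 \right)}\right) = \left(-39499 + 117\right) \left(\left(-1\right) 23 \left(28 + 109\right) - \left(138 - 56376\right)\right) = - 39382 \left(\left(-23\right) 137 + \left(-138 + 56376\right)\right) = - 39382 \left(-3151 + 56238\right) = \left(-39382\right) 53087 = -2090672234$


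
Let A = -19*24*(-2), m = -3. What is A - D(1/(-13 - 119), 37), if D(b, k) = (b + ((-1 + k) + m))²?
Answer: -3075337/17424 ≈ -176.50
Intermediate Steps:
A = 912 (A = -456*(-2) = 912)
D(b, k) = (-4 + b + k)² (D(b, k) = (b + ((-1 + k) - 3))² = (b + (-4 + k))² = (-4 + b + k)²)
A - D(1/(-13 - 119), 37) = 912 - (-4 + 1/(-13 - 119) + 37)² = 912 - (-4 + 1/(-132) + 37)² = 912 - (-4 - 1/132 + 37)² = 912 - (4355/132)² = 912 - 1*18966025/17424 = 912 - 18966025/17424 = -3075337/17424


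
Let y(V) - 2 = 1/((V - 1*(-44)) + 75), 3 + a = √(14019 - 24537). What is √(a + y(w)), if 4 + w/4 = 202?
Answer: √(-829010 + 829921*I*√10518)/911 ≈ 7.1261 + 7.1959*I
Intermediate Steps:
a = -3 + I*√10518 (a = -3 + √(14019 - 24537) = -3 + √(-10518) = -3 + I*√10518 ≈ -3.0 + 102.56*I)
w = 792 (w = -16 + 4*202 = -16 + 808 = 792)
y(V) = 2 + 1/(119 + V) (y(V) = 2 + 1/((V - 1*(-44)) + 75) = 2 + 1/((V + 44) + 75) = 2 + 1/((44 + V) + 75) = 2 + 1/(119 + V))
√(a + y(w)) = √((-3 + I*√10518) + (239 + 2*792)/(119 + 792)) = √((-3 + I*√10518) + (239 + 1584)/911) = √((-3 + I*√10518) + (1/911)*1823) = √((-3 + I*√10518) + 1823/911) = √(-910/911 + I*√10518)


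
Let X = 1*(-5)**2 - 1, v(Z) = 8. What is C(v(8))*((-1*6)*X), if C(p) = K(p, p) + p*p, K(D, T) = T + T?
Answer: -11520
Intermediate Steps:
K(D, T) = 2*T
X = 24 (X = 1*25 - 1 = 25 - 1 = 24)
C(p) = p**2 + 2*p (C(p) = 2*p + p*p = 2*p + p**2 = p**2 + 2*p)
C(v(8))*((-1*6)*X) = (8*(2 + 8))*(-1*6*24) = (8*10)*(-6*24) = 80*(-144) = -11520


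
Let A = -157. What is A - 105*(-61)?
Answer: 6248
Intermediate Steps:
A - 105*(-61) = -157 - 105*(-61) = -157 + 6405 = 6248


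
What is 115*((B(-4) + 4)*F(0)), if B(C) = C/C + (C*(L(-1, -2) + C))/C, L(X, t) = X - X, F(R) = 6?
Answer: 690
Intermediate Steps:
L(X, t) = 0
B(C) = 1 + C (B(C) = C/C + (C*(0 + C))/C = 1 + (C*C)/C = 1 + C²/C = 1 + C)
115*((B(-4) + 4)*F(0)) = 115*(((1 - 4) + 4)*6) = 115*((-3 + 4)*6) = 115*(1*6) = 115*6 = 690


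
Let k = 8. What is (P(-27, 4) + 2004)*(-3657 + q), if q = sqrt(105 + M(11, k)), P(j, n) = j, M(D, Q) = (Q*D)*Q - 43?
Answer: -7229889 + 1977*sqrt(766) ≈ -7.1752e+6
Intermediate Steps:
M(D, Q) = -43 + D*Q**2 (M(D, Q) = (D*Q)*Q - 43 = D*Q**2 - 43 = -43 + D*Q**2)
q = sqrt(766) (q = sqrt(105 + (-43 + 11*8**2)) = sqrt(105 + (-43 + 11*64)) = sqrt(105 + (-43 + 704)) = sqrt(105 + 661) = sqrt(766) ≈ 27.677)
(P(-27, 4) + 2004)*(-3657 + q) = (-27 + 2004)*(-3657 + sqrt(766)) = 1977*(-3657 + sqrt(766)) = -7229889 + 1977*sqrt(766)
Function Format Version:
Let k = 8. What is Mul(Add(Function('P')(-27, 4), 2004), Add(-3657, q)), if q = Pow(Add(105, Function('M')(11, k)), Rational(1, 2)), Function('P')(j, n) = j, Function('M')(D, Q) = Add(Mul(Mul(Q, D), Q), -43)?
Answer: Add(-7229889, Mul(1977, Pow(766, Rational(1, 2)))) ≈ -7.1752e+6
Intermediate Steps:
Function('M')(D, Q) = Add(-43, Mul(D, Pow(Q, 2))) (Function('M')(D, Q) = Add(Mul(Mul(D, Q), Q), -43) = Add(Mul(D, Pow(Q, 2)), -43) = Add(-43, Mul(D, Pow(Q, 2))))
q = Pow(766, Rational(1, 2)) (q = Pow(Add(105, Add(-43, Mul(11, Pow(8, 2)))), Rational(1, 2)) = Pow(Add(105, Add(-43, Mul(11, 64))), Rational(1, 2)) = Pow(Add(105, Add(-43, 704)), Rational(1, 2)) = Pow(Add(105, 661), Rational(1, 2)) = Pow(766, Rational(1, 2)) ≈ 27.677)
Mul(Add(Function('P')(-27, 4), 2004), Add(-3657, q)) = Mul(Add(-27, 2004), Add(-3657, Pow(766, Rational(1, 2)))) = Mul(1977, Add(-3657, Pow(766, Rational(1, 2)))) = Add(-7229889, Mul(1977, Pow(766, Rational(1, 2))))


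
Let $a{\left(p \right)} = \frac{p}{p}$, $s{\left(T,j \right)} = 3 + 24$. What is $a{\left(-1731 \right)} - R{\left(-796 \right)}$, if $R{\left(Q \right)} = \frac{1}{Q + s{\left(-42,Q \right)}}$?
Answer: $\frac{770}{769} \approx 1.0013$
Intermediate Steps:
$s{\left(T,j \right)} = 27$
$R{\left(Q \right)} = \frac{1}{27 + Q}$ ($R{\left(Q \right)} = \frac{1}{Q + 27} = \frac{1}{27 + Q}$)
$a{\left(p \right)} = 1$
$a{\left(-1731 \right)} - R{\left(-796 \right)} = 1 - \frac{1}{27 - 796} = 1 - \frac{1}{-769} = 1 - - \frac{1}{769} = 1 + \frac{1}{769} = \frac{770}{769}$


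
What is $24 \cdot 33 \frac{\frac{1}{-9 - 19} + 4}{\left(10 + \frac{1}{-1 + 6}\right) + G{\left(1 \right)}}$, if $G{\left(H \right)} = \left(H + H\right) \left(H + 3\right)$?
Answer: $\frac{109890}{637} \approx 172.51$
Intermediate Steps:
$G{\left(H \right)} = 2 H \left(3 + H\right)$
$24 \cdot 33 \frac{\frac{1}{-9 - 19} + 4}{\left(10 + \frac{1}{-1 + 6}\right) + G{\left(1 \right)}} = 24 \cdot 33 \frac{\frac{1}{-9 - 19} + 4}{\left(10 + \frac{1}{-1 + 6}\right) + 2 \cdot 1 \left(3 + 1\right)} = 792 \frac{\frac{1}{-28} + 4}{\left(10 + \frac{1}{5}\right) + 2 \cdot 1 \cdot 4} = 792 \frac{- \frac{1}{28} + 4}{\left(10 + \frac{1}{5}\right) + 8} = 792 \frac{111}{28 \left(\frac{51}{5} + 8\right)} = 792 \frac{111}{28 \cdot \frac{91}{5}} = 792 \cdot \frac{111}{28} \cdot \frac{5}{91} = 792 \cdot \frac{555}{2548} = \frac{109890}{637}$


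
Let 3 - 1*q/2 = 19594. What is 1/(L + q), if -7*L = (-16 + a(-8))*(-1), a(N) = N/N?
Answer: -7/274289 ≈ -2.5521e-5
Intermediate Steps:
a(N) = 1
q = -39182 (q = 6 - 2*19594 = 6 - 39188 = -39182)
L = -15/7 (L = -(-16 + 1)*(-1)/7 = -(-15)*(-1)/7 = -⅐*15 = -15/7 ≈ -2.1429)
1/(L + q) = 1/(-15/7 - 39182) = 1/(-274289/7) = -7/274289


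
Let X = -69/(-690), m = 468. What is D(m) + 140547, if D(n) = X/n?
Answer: 657759961/4680 ≈ 1.4055e+5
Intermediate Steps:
X = 1/10 (X = -69*(-1/690) = 1/10 ≈ 0.10000)
D(n) = 1/(10*n)
D(m) + 140547 = (1/10)/468 + 140547 = (1/10)*(1/468) + 140547 = 1/4680 + 140547 = 657759961/4680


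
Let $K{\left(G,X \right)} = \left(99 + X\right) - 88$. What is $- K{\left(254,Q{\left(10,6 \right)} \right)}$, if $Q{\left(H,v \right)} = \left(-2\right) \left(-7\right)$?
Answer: $-25$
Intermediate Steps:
$Q{\left(H,v \right)} = 14$
$K{\left(G,X \right)} = 11 + X$
$- K{\left(254,Q{\left(10,6 \right)} \right)} = - (11 + 14) = \left(-1\right) 25 = -25$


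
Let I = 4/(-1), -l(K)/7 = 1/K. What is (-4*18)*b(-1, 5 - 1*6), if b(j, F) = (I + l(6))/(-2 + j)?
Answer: -124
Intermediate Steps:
l(K) = -7/K
I = -4 (I = 4*(-1) = -4)
b(j, F) = -31/(6*(-2 + j)) (b(j, F) = (-4 - 7/6)/(-2 + j) = -31/(6*(-2 + j)))
(-4*18)*b(-1, 5 - 1*6) = (-4*18)*(-31/(-12 + 6*(-1))) = -(-2232)/(-12 - 6) = -(-2232)/(-18) = -(-2232)*(-1)/18 = -72*31/18 = -124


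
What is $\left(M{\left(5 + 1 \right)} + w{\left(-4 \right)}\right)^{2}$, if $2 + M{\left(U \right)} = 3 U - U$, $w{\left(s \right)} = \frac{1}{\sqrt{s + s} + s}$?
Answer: $\frac{721 i + 1560 \sqrt{2}}{8 \left(i + 2 \sqrt{2}\right)} \approx 96.681 - 2.3177 i$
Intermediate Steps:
$w{\left(s \right)} = \frac{1}{s + \sqrt{2} \sqrt{s}}$ ($w{\left(s \right)} = \frac{1}{\sqrt{2 s} + s} = \frac{1}{\sqrt{2} \sqrt{s} + s} = \frac{1}{s + \sqrt{2} \sqrt{s}}$)
$M{\left(U \right)} = -2 + 2 U$ ($M{\left(U \right)} = -2 + \left(3 U - U\right) = -2 + 2 U$)
$\left(M{\left(5 + 1 \right)} + w{\left(-4 \right)}\right)^{2} = \left(\left(-2 + 2 \left(5 + 1\right)\right) + \frac{1}{-4 + \sqrt{2} \sqrt{-4}}\right)^{2} = \left(\left(-2 + 2 \cdot 6\right) + \frac{1}{-4 + \sqrt{2} \cdot 2 i}\right)^{2} = \left(\left(-2 + 12\right) + \frac{1}{-4 + 2 i \sqrt{2}}\right)^{2} = \left(10 + \frac{1}{-4 + 2 i \sqrt{2}}\right)^{2}$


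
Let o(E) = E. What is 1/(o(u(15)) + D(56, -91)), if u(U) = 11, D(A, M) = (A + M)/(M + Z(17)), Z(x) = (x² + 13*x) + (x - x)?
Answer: 419/4574 ≈ 0.091605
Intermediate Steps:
Z(x) = x² + 13*x (Z(x) = (x² + 13*x) + 0 = x² + 13*x)
D(A, M) = (A + M)/(510 + M) (D(A, M) = (A + M)/(M + 17*(13 + 17)) = (A + M)/(M + 17*30) = (A + M)/(M + 510) = (A + M)/(510 + M))
1/(o(u(15)) + D(56, -91)) = 1/(11 + (56 - 91)/(510 - 91)) = 1/(11 - 35/419) = 1/(4574/419) = 419/4574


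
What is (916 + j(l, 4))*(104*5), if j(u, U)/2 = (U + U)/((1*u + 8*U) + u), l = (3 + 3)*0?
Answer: 476580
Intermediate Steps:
l = 0 (l = 6*0 = 0)
j(u, U) = 4*U/(2*u + 8*U) (j(u, U) = 2*((U + U)/((1*u + 8*U) + u)) = 2*((2*U)/((u + 8*U) + u)) = 2*((2*U)/(2*u + 8*U)) = 2*(2*U/(2*u + 8*U)) = 4*U/(2*u + 8*U))
(916 + j(l, 4))*(104*5) = (916 + 2*4/(0 + 4*4))*(104*5) = (916 + 2*4/(0 + 16))*520 = (916 + 2*4/16)*520 = (916 + 2*4*(1/16))*520 = (916 + ½)*520 = (1833/2)*520 = 476580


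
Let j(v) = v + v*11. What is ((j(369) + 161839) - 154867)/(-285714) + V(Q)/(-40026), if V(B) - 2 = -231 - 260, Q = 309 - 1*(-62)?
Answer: -17587903/635332698 ≈ -0.027683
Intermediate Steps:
j(v) = 12*v (j(v) = v + 11*v = 12*v)
Q = 371 (Q = 309 + 62 = 371)
V(B) = -489 (V(B) = 2 + (-231 - 260) = 2 - 491 = -489)
((j(369) + 161839) - 154867)/(-285714) + V(Q)/(-40026) = ((12*369 + 161839) - 154867)/(-285714) - 489/(-40026) = ((4428 + 161839) - 154867)*(-1/285714) - 489*(-1/40026) = (166267 - 154867)*(-1/285714) + 163/13342 = 11400*(-1/285714) + 163/13342 = -1900/47619 + 163/13342 = -17587903/635332698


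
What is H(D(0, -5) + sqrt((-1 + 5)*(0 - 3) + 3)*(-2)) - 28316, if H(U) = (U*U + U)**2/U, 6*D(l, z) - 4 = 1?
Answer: -6150643/216 + 355*I/2 ≈ -28475.0 + 177.5*I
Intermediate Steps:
D(l, z) = 5/6 (D(l, z) = 2/3 + (1/6)*1 = 2/3 + 1/6 = 5/6)
H(U) = (U + U**2)**2/U (H(U) = (U**2 + U)**2/U = (U + U**2)**2/U)
H(D(0, -5) + sqrt((-1 + 5)*(0 - 3) + 3)*(-2)) - 28316 = (5/6 + sqrt((-1 + 5)*(0 - 3) + 3)*(-2))*(1 + (5/6 + sqrt((-1 + 5)*(0 - 3) + 3)*(-2)))**2 - 28316 = (5/6 + sqrt(4*(-3) + 3)*(-2))*(1 + (5/6 + sqrt(4*(-3) + 3)*(-2)))**2 - 28316 = (5/6 + sqrt(-12 + 3)*(-2))*(1 + (5/6 + sqrt(-12 + 3)*(-2)))**2 - 28316 = (5/6 + sqrt(-9)*(-2))*(1 + (5/6 + sqrt(-9)*(-2)))**2 - 28316 = (5/6 + (3*I)*(-2))*(1 + (5/6 + (3*I)*(-2)))**2 - 28316 = (5/6 - 6*I)*(1 + (5/6 - 6*I))**2 - 28316 = (5/6 - 6*I)*(11/6 - 6*I)**2 - 28316 = (11/6 - 6*I)**2*(5/6 - 6*I) - 28316 = -28316 + (11/6 - 6*I)**2*(5/6 - 6*I)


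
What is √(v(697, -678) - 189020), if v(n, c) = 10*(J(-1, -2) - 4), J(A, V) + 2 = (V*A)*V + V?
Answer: 14*I*√965 ≈ 434.9*I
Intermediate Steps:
J(A, V) = -2 + V + A*V² (J(A, V) = -2 + ((V*A)*V + V) = -2 + ((A*V)*V + V) = -2 + (A*V² + V) = -2 + (V + A*V²) = -2 + V + A*V²)
v(n, c) = -120 (v(n, c) = 10*((-2 - 2 - 1*(-2)²) - 4) = 10*((-2 - 2 - 1*4) - 4) = 10*((-2 - 2 - 4) - 4) = 10*(-8 - 4) = 10*(-12) = -120)
√(v(697, -678) - 189020) = √(-120 - 189020) = √(-189140) = 14*I*√965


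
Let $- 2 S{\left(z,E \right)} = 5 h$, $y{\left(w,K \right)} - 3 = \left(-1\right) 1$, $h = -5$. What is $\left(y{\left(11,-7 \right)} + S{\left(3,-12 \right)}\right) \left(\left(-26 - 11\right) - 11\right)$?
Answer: $-696$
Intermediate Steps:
$y{\left(w,K \right)} = 2$ ($y{\left(w,K \right)} = 3 - 1 = 2$)
$S{\left(z,E \right)} = \frac{25}{2}$ ($S{\left(z,E \right)} = - \frac{5 \left(-5\right)}{2} = \left(- \frac{1}{2}\right) \left(-25\right) = \frac{25}{2}$)
$\left(y{\left(11,-7 \right)} + S{\left(3,-12 \right)}\right) \left(\left(-26 - 11\right) - 11\right) = \left(2 + \frac{25}{2}\right) \left(\left(-26 - 11\right) - 11\right) = \frac{29 \left(-37 - 11\right)}{2} = \frac{29}{2} \left(-48\right) = -696$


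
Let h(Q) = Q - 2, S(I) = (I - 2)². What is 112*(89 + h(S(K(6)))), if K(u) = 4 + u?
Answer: 16912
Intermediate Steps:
S(I) = (-2 + I)²
h(Q) = -2 + Q
112*(89 + h(S(K(6)))) = 112*(89 + (-2 + (-2 + (4 + 6))²)) = 112*(89 + (-2 + (-2 + 10)²)) = 112*(89 + (-2 + 8²)) = 112*(89 + (-2 + 64)) = 112*(89 + 62) = 112*151 = 16912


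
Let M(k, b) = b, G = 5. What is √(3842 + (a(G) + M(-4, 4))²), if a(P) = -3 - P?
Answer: √3858 ≈ 62.113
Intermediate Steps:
√(3842 + (a(G) + M(-4, 4))²) = √(3842 + ((-3 - 1*5) + 4)²) = √(3842 + ((-3 - 5) + 4)²) = √(3842 + (-8 + 4)²) = √(3842 + (-4)²) = √(3842 + 16) = √3858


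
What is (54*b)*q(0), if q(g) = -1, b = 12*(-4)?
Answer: 2592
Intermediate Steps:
b = -48
(54*b)*q(0) = (54*(-48))*(-1) = -2592*(-1) = 2592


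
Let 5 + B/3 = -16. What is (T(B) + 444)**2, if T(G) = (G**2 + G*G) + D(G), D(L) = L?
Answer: 69205761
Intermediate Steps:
B = -63 (B = -15 + 3*(-16) = -15 - 48 = -63)
T(G) = G + 2*G**2 (T(G) = (G**2 + G*G) + G = (G**2 + G**2) + G = 2*G**2 + G = G + 2*G**2)
(T(B) + 444)**2 = (-63*(1 + 2*(-63)) + 444)**2 = (-63*(1 - 126) + 444)**2 = (-63*(-125) + 444)**2 = (7875 + 444)**2 = 8319**2 = 69205761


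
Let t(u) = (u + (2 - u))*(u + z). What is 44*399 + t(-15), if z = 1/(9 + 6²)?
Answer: 788672/45 ≈ 17526.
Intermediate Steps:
z = 1/45 (z = 1/(9 + 36) = 1/45 ≈ 0.022222)
t(u) = 2/45 + 2*u (t(u) = (u + (2 - u))*(u + 1/45) = 2*(1/45 + u) = 2/45 + 2*u)
44*399 + t(-15) = 44*399 + (2/45 + 2*(-15)) = 17556 + (2/45 - 30) = 17556 - 1348/45 = 788672/45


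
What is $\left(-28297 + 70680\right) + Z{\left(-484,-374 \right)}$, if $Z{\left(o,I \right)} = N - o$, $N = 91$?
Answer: $42958$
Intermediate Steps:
$Z{\left(o,I \right)} = 91 - o$
$\left(-28297 + 70680\right) + Z{\left(-484,-374 \right)} = \left(-28297 + 70680\right) + \left(91 - -484\right) = 42383 + \left(91 + 484\right) = 42383 + 575 = 42958$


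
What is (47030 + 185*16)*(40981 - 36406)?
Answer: 228704250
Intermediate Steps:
(47030 + 185*16)*(40981 - 36406) = (47030 + 2960)*4575 = 49990*4575 = 228704250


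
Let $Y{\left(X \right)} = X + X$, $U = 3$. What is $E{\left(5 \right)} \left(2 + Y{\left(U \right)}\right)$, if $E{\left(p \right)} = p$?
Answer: $40$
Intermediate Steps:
$Y{\left(X \right)} = 2 X$
$E{\left(5 \right)} \left(2 + Y{\left(U \right)}\right) = 5 \left(2 + 2 \cdot 3\right) = 5 \left(2 + 6\right) = 5 \cdot 8 = 40$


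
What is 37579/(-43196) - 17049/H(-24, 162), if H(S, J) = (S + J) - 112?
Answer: -368712829/561548 ≈ -656.60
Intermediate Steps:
H(S, J) = -112 + J + S (H(S, J) = (J + S) - 112 = -112 + J + S)
37579/(-43196) - 17049/H(-24, 162) = 37579/(-43196) - 17049/(-112 + 162 - 24) = 37579*(-1/43196) - 17049/26 = -37579/43196 - 17049*1/26 = -37579/43196 - 17049/26 = -368712829/561548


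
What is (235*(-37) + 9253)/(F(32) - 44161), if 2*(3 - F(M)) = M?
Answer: -279/22087 ≈ -0.012632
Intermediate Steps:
F(M) = 3 - M/2
(235*(-37) + 9253)/(F(32) - 44161) = (235*(-37) + 9253)/((3 - ½*32) - 44161) = (-8695 + 9253)/((3 - 16) - 44161) = 558/(-13 - 44161) = 558/(-44174) = 558*(-1/44174) = -279/22087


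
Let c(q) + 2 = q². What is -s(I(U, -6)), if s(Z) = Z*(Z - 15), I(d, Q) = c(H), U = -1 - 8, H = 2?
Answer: 26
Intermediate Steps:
c(q) = -2 + q²
U = -9
I(d, Q) = 2 (I(d, Q) = -2 + 2² = -2 + 4 = 2)
s(Z) = Z*(-15 + Z)
-s(I(U, -6)) = -2*(-15 + 2) = -2*(-13) = -1*(-26) = 26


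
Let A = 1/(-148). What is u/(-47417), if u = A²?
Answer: -1/1038621968 ≈ -9.6281e-10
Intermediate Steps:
A = -1/148 ≈ -0.0067568
u = 1/21904 (u = (-1/148)² = 1/21904 ≈ 4.5654e-5)
u/(-47417) = (1/21904)/(-47417) = (1/21904)*(-1/47417) = -1/1038621968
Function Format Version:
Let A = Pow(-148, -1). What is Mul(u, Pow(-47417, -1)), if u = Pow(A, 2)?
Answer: Rational(-1, 1038621968) ≈ -9.6281e-10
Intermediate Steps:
A = Rational(-1, 148) ≈ -0.0067568
u = Rational(1, 21904) (u = Pow(Rational(-1, 148), 2) = Rational(1, 21904) ≈ 4.5654e-5)
Mul(u, Pow(-47417, -1)) = Mul(Rational(1, 21904), Pow(-47417, -1)) = Mul(Rational(1, 21904), Rational(-1, 47417)) = Rational(-1, 1038621968)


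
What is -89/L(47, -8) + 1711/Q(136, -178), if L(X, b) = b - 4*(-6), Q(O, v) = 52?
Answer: 5687/208 ≈ 27.341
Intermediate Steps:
L(X, b) = 24 + b (L(X, b) = b + 24 = 24 + b)
-89/L(47, -8) + 1711/Q(136, -178) = -89/(24 - 8) + 1711/52 = -89/16 + 1711*(1/52) = -89*1/16 + 1711/52 = -89/16 + 1711/52 = 5687/208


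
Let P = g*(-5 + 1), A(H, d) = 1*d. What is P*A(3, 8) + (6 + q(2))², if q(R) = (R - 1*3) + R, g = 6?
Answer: -143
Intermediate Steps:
A(H, d) = d
q(R) = -3 + 2*R (q(R) = (R - 3) + R = (-3 + R) + R = -3 + 2*R)
P = -24 (P = 6*(-5 + 1) = 6*(-4) = -24)
P*A(3, 8) + (6 + q(2))² = -24*8 + (6 + (-3 + 2*2))² = -192 + (6 + (-3 + 4))² = -192 + (6 + 1)² = -192 + 7² = -192 + 49 = -143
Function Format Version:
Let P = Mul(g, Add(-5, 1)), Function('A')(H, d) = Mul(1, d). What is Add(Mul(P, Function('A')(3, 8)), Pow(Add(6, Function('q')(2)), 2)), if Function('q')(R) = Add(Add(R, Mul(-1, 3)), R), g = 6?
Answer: -143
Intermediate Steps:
Function('A')(H, d) = d
Function('q')(R) = Add(-3, Mul(2, R)) (Function('q')(R) = Add(Add(R, -3), R) = Add(Add(-3, R), R) = Add(-3, Mul(2, R)))
P = -24 (P = Mul(6, Add(-5, 1)) = Mul(6, -4) = -24)
Add(Mul(P, Function('A')(3, 8)), Pow(Add(6, Function('q')(2)), 2)) = Add(Mul(-24, 8), Pow(Add(6, Add(-3, Mul(2, 2))), 2)) = Add(-192, Pow(Add(6, Add(-3, 4)), 2)) = Add(-192, Pow(Add(6, 1), 2)) = Add(-192, Pow(7, 2)) = Add(-192, 49) = -143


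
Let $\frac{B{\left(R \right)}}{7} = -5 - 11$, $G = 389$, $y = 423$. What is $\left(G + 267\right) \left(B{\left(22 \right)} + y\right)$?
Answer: $204016$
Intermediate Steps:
$B{\left(R \right)} = -112$ ($B{\left(R \right)} = 7 \left(-5 - 11\right) = 7 \left(-16\right) = -112$)
$\left(G + 267\right) \left(B{\left(22 \right)} + y\right) = \left(389 + 267\right) \left(-112 + 423\right) = 656 \cdot 311 = 204016$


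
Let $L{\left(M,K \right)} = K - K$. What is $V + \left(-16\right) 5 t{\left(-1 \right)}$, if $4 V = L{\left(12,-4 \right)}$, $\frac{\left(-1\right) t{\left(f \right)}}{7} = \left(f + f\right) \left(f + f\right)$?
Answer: $2240$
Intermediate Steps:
$t{\left(f \right)} = - 28 f^{2}$ ($t{\left(f \right)} = - 7 \left(f + f\right) \left(f + f\right) = - 7 \cdot 2 f 2 f = - 7 \cdot 4 f^{2} = - 28 f^{2}$)
$L{\left(M,K \right)} = 0$
$V = 0$ ($V = \frac{1}{4} \cdot 0 = 0$)
$V + \left(-16\right) 5 t{\left(-1 \right)} = 0 + \left(-16\right) 5 \left(- 28 \left(-1\right)^{2}\right) = 0 - 80 \left(\left(-28\right) 1\right) = 0 - -2240 = 0 + 2240 = 2240$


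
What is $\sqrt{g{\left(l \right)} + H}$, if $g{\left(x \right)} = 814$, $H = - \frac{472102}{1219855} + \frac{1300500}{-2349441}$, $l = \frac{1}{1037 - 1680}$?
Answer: $\frac{4 \sqrt{105163910734688064937210}}{45491703985} \approx 28.514$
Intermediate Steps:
$l = - \frac{1}{643}$ ($l = \frac{1}{-643} = - \frac{1}{643} \approx -0.0015552$)
$H = - \frac{299510802498}{318441927895}$ ($H = \left(-472102\right) \frac{1}{1219855} + 1300500 \left(- \frac{1}{2349441}\right) = - \frac{472102}{1219855} - \frac{144500}{261049} = - \frac{299510802498}{318441927895} \approx -0.94055$)
$\sqrt{g{\left(l \right)} + H} = \sqrt{814 - \frac{299510802498}{318441927895}} = \sqrt{\frac{258912218504032}{318441927895}} = \frac{4 \sqrt{105163910734688064937210}}{45491703985}$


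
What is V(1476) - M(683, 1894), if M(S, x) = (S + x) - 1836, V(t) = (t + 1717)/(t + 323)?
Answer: -1329866/1799 ≈ -739.22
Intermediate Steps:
V(t) = (1717 + t)/(323 + t)
M(S, x) = -1836 + S + x
V(1476) - M(683, 1894) = (1717 + 1476)/(323 + 1476) - (-1836 + 683 + 1894) = 3193/1799 - 1*741 = (1/1799)*3193 - 741 = 3193/1799 - 741 = -1329866/1799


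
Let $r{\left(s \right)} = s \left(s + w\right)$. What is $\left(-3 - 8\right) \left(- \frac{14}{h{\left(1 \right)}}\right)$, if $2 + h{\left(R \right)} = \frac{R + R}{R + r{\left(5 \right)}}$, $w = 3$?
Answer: $- \frac{3157}{40} \approx -78.925$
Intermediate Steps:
$r{\left(s \right)} = s \left(3 + s\right)$ ($r{\left(s \right)} = s \left(s + 3\right) = s \left(3 + s\right)$)
$h{\left(R \right)} = -2 + \frac{2 R}{40 + R}$ ($h{\left(R \right)} = -2 + \frac{R + R}{R + 5 \left(3 + 5\right)} = -2 + \frac{2 R}{R + 5 \cdot 8} = -2 + \frac{2 R}{R + 40} = -2 + \frac{2 R}{40 + R}$)
$\left(-3 - 8\right) \left(- \frac{14}{h{\left(1 \right)}}\right) = \left(-3 - 8\right) \left(- \frac{14}{\left(-80\right) \frac{1}{40 + 1}}\right) = - 11 \left(- \frac{14}{\left(-80\right) \frac{1}{41}}\right) = - 11 \left(- \frac{14}{- \frac{80}{41}}\right) = - 11 \left(\left(-14\right) \left(- \frac{41}{80}\right)\right) = \left(-11\right) \frac{287}{40} = - \frac{3157}{40}$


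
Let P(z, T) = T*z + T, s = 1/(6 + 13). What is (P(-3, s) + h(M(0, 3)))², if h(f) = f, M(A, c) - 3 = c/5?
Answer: 110224/9025 ≈ 12.213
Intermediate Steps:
M(A, c) = 3 + c/5
s = 1/19 ≈ 0.052632
P(z, T) = T + T*z
(P(-3, s) + h(M(0, 3)))² = ((1 - 3)/19 + (3 + (⅕)*3))² = ((1/19)*(-2) + (3 + ⅗))² = (-2/19 + 18/5)² = (332/95)² = 110224/9025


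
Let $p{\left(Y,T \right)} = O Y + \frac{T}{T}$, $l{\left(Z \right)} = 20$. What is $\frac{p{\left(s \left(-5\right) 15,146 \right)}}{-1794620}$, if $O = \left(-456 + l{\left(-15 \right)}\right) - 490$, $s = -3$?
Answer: $\frac{208349}{1794620} \approx 0.1161$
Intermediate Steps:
$O = -926$ ($O = \left(-456 + 20\right) - 490 = -436 - 490 = -926$)
$p{\left(Y,T \right)} = 1 - 926 Y$ ($p{\left(Y,T \right)} = - 926 Y + \frac{T}{T} = - 926 Y + 1 = 1 - 926 Y$)
$\frac{p{\left(s \left(-5\right) 15,146 \right)}}{-1794620} = \frac{1 - 926 \left(-3\right) \left(-5\right) 15}{-1794620} = \left(1 - 926 \cdot 15 \cdot 15\right) \left(- \frac{1}{1794620}\right) = \left(1 - 208350\right) \left(- \frac{1}{1794620}\right) = \left(-208349\right) \left(- \frac{1}{1794620}\right) = \frac{208349}{1794620}$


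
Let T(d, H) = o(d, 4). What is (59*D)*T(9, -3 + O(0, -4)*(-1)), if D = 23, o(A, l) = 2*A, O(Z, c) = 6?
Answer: 24426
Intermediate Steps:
T(d, H) = 2*d
(59*D)*T(9, -3 + O(0, -4)*(-1)) = (59*23)*(2*9) = 1357*18 = 24426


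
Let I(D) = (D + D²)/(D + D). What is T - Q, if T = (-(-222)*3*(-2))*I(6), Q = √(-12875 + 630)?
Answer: -4662 - I*√12245 ≈ -4662.0 - 110.66*I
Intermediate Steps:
I(D) = (D + D²)/(2*D) (I(D) = (D + D²)/((2*D)) = (D + D²)*(1/(2*D)) = (D + D²)/(2*D))
Q = I*√12245 (Q = √(-12245) = I*√12245 ≈ 110.66*I)
T = -4662 (T = (-(-222)*3*(-2))*(½ + (½)*6) = (-(-222)*(-6))*(½ + 3) = -3*444*(7/2) = -1332*7/2 = -4662)
T - Q = -4662 - I*√12245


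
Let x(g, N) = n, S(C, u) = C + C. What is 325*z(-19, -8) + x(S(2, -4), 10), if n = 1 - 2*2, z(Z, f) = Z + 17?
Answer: -653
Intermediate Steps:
S(C, u) = 2*C
z(Z, f) = 17 + Z
n = -3 (n = 1 - 4 = -3)
x(g, N) = -3
325*z(-19, -8) + x(S(2, -4), 10) = 325*(17 - 19) - 3 = 325*(-2) - 3 = -650 - 3 = -653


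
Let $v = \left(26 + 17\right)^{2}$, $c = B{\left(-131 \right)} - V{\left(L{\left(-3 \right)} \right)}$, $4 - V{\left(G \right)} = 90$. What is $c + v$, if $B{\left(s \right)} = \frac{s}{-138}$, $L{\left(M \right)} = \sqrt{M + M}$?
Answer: $\frac{267161}{138} \approx 1935.9$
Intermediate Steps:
$L{\left(M \right)} = \sqrt{2} \sqrt{M}$ ($L{\left(M \right)} = \sqrt{2 M} = \sqrt{2} \sqrt{M}$)
$B{\left(s \right)} = - \frac{s}{138}$ ($B{\left(s \right)} = s \left(- \frac{1}{138}\right) = - \frac{s}{138}$)
$V{\left(G \right)} = -86$ ($V{\left(G \right)} = 4 - 90 = -86$)
$c = \frac{11999}{138}$ ($c = \left(- \frac{1}{138}\right) \left(-131\right) - -86 = \frac{131}{138} + 86 = \frac{11999}{138} \approx 86.949$)
$v = 1849$ ($v = 43^{2} = 1849$)
$c + v = \frac{11999}{138} + 1849 = \frac{267161}{138}$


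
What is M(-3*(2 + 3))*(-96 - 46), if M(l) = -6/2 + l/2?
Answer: 1491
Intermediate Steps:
M(l) = -3 + l/2 (M(l) = -6*1/2 + l*(1/2) = -3 + l/2)
M(-3*(2 + 3))*(-96 - 46) = (-3 + (-3*(2 + 3))/2)*(-96 - 46) = (-3 + (-3*5)/2)*(-142) = (-3 + (1/2)*(-15))*(-142) = (-3 - 15/2)*(-142) = -21/2*(-142) = 1491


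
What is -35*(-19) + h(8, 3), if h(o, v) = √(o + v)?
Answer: 665 + √11 ≈ 668.32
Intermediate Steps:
-35*(-19) + h(8, 3) = -35*(-19) + √(8 + 3) = 665 + √11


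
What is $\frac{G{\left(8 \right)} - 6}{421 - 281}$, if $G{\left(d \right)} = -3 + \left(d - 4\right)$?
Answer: $- \frac{1}{28} \approx -0.035714$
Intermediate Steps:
$G{\left(d \right)} = -7 + d$ ($G{\left(d \right)} = -3 + \left(d - 4\right) = -3 + \left(-4 + d\right) = -7 + d$)
$\frac{G{\left(8 \right)} - 6}{421 - 281} = \frac{\left(-7 + 8\right) - 6}{421 - 281} = \frac{1 - 6}{140} = \left(-5\right) \frac{1}{140} = - \frac{1}{28}$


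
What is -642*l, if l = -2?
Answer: 1284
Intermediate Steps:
-642*l = -642*(-2) = 1284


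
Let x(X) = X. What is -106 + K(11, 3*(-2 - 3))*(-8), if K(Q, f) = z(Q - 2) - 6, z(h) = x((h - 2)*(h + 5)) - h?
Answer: -770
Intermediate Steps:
z(h) = -h + (-2 + h)*(5 + h) (z(h) = (h - 2)*(h + 5) - h = (-2 + h)*(5 + h) - h = -h + (-2 + h)*(5 + h))
K(Q, f) = -20 + (-2 + Q)² + 2*Q (K(Q, f) = (-10 + (Q - 2)² + 2*(Q - 2)) - 6 = (-10 + (-2 + Q)² + 2*(-2 + Q)) - 6 = (-10 + (-2 + Q)² + (-4 + 2*Q)) - 6 = (-14 + (-2 + Q)² + 2*Q) - 6 = -20 + (-2 + Q)² + 2*Q)
-106 + K(11, 3*(-2 - 3))*(-8) = -106 + (-16 + 11² - 2*11)*(-8) = -106 + (-16 + 121 - 22)*(-8) = -106 + 83*(-8) = -106 - 664 = -770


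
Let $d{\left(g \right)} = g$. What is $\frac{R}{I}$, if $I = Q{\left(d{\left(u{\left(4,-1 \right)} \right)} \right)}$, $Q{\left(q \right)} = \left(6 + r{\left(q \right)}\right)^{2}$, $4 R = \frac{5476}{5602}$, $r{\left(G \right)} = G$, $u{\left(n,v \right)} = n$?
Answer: $\frac{1369}{560200} \approx 0.0024438$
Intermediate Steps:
$R = \frac{1369}{5602}$ ($R = \frac{5476 \cdot \frac{1}{5602}}{4} = \frac{1}{4} \cdot \frac{2738}{2801} = \frac{1369}{5602} \approx 0.24438$)
$Q{\left(q \right)} = \left(6 + q\right)^{2}$
$I = 100$ ($I = \left(6 + 4\right)^{2} = 10^{2} = 100$)
$\frac{R}{I} = \frac{1369}{5602 \cdot 100} = \frac{1369}{5602} \cdot \frac{1}{100} = \frac{1369}{560200}$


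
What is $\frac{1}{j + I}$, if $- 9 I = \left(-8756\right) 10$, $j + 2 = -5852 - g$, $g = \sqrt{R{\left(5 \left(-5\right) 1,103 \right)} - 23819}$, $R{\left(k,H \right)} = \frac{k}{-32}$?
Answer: $\frac{10043712}{38980004855} + \frac{972 i \sqrt{169374}}{38980004855} \approx 0.00025766 + 1.0262 \cdot 10^{-5} i$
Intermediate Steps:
$R{\left(k,H \right)} = - \frac{k}{32}$ ($R{\left(k,H \right)} = k \left(- \frac{1}{32}\right) = - \frac{k}{32}$)
$g = \frac{3 i \sqrt{169374}}{8}$ ($g = \sqrt{- \frac{5 \left(-5\right) 1}{32} - 23819} = \sqrt{- \frac{\left(-25\right) 1}{32} - 23819} = \sqrt{\left(- \frac{1}{32}\right) \left(-25\right) - 23819} = \sqrt{\frac{25}{32} - 23819} = \sqrt{- \frac{762183}{32}} = \frac{3 i \sqrt{169374}}{8} \approx 154.33 i$)
$j = -5854 - \frac{3 i \sqrt{169374}}{8}$ ($j = -2 - \left(5852 + \frac{3 i \sqrt{169374}}{8}\right) = -5854 - \frac{3 i \sqrt{169374}}{8} \approx -5854.0 - 154.33 i$)
$I = \frac{87560}{9}$ ($I = - \frac{\left(-8756\right) 10}{9} = \left(- \frac{1}{9}\right) \left(-87560\right) = \frac{87560}{9} \approx 9728.9$)
$\frac{1}{j + I} = \frac{1}{\left(-5854 - \frac{3 i \sqrt{169374}}{8}\right) + \frac{87560}{9}} = \frac{1}{\frac{34874}{9} - \frac{3 i \sqrt{169374}}{8}}$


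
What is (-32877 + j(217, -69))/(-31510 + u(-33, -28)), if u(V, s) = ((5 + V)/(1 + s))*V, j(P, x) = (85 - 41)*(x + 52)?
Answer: 302625/283898 ≈ 1.0660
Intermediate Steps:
j(P, x) = 2288 + 44*x (j(P, x) = 44*(52 + x) = 2288 + 44*x)
u(V, s) = V*(5 + V)/(1 + s) (u(V, s) = ((5 + V)/(1 + s))*V = V*(5 + V)/(1 + s))
(-32877 + j(217, -69))/(-31510 + u(-33, -28)) = (-32877 + (2288 + 44*(-69)))/(-31510 - 33*(5 - 33)/(1 - 28)) = (-32877 + (2288 - 3036))/(-31510 - 33*(-28)/(-27)) = (-32877 - 748)/(-31510 - 33*(-1/27)*(-28)) = -33625/(-31510 - 308/9) = -33625/(-283898/9) = -33625*(-9/283898) = 302625/283898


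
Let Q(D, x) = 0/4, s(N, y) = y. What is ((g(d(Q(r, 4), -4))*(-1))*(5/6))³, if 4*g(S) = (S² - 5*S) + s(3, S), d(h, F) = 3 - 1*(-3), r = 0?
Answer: -125/8 ≈ -15.625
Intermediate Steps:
Q(D, x) = 0 (Q(D, x) = 0*(¼) = 0)
d(h, F) = 6 (d(h, F) = 3 + 3 = 6)
g(S) = -S + S²/4 (g(S) = ((S² - 5*S) + S)/4 = (S² - 4*S)/4 = -S + S²/4)
((g(d(Q(r, 4), -4))*(-1))*(5/6))³ = ((((¼)*6*(-4 + 6))*(-1))*(5/6))³ = ((((¼)*6*2)*(-1))*(5*(⅙)))³ = ((3*(-1))*(⅚))³ = (-3*⅚)³ = (-5/2)³ = -125/8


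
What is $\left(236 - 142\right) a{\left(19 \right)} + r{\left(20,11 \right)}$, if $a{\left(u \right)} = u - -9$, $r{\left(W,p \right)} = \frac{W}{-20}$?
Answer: $2631$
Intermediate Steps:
$r{\left(W,p \right)} = - \frac{W}{20}$ ($r{\left(W,p \right)} = W \left(- \frac{1}{20}\right) = - \frac{W}{20}$)
$a{\left(u \right)} = 9 + u$ ($a{\left(u \right)} = u + 9 = 9 + u$)
$\left(236 - 142\right) a{\left(19 \right)} + r{\left(20,11 \right)} = \left(236 - 142\right) \left(9 + 19\right) - 1 = 94 \cdot 28 - 1 = 2632 - 1 = 2631$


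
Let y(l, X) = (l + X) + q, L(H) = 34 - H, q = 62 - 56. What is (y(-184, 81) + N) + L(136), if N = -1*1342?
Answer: -1541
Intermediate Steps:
q = 6
y(l, X) = 6 + X + l (y(l, X) = (l + X) + 6 = (X + l) + 6 = 6 + X + l)
N = -1342
(y(-184, 81) + N) + L(136) = ((6 + 81 - 184) - 1342) + (34 - 1*136) = (-97 - 1342) + (34 - 136) = -1439 - 102 = -1541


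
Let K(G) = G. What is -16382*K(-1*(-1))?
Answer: -16382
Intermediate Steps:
-16382*K(-1*(-1)) = -(-16382)*(-1) = -16382*1 = -16382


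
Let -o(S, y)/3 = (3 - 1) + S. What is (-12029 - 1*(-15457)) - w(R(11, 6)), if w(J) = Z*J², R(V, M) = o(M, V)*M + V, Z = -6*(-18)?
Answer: -1906984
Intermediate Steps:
Z = 108
o(S, y) = -6 - 3*S (o(S, y) = -3*((3 - 1) + S) = -3*(2 + S) = -6 - 3*S)
R(V, M) = V + M*(-6 - 3*M) (R(V, M) = (-6 - 3*M)*M + V = M*(-6 - 3*M) + V = V + M*(-6 - 3*M))
w(J) = 108*J²
(-12029 - 1*(-15457)) - w(R(11, 6)) = (-12029 - 1*(-15457)) - 108*(11 - 3*6*(2 + 6))² = (-12029 + 15457) - 108*(11 - 3*6*8)² = 3428 - 108*(11 - 144)² = 3428 - 108*(-133)² = 3428 - 108*17689 = 3428 - 1*1910412 = 3428 - 1910412 = -1906984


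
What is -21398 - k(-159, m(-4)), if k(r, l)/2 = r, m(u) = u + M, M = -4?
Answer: -21080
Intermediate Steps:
m(u) = -4 + u (m(u) = u - 4 = -4 + u)
k(r, l) = 2*r
-21398 - k(-159, m(-4)) = -21398 - 2*(-159) = -21398 - 1*(-318) = -21398 + 318 = -21080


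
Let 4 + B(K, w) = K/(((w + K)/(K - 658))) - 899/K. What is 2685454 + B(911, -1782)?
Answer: 2130642798408/793481 ≈ 2.6852e+6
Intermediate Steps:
B(K, w) = -4 - 899/K + K*(-658 + K)/(K + w) (B(K, w) = -4 + (K/(((w + K)/(K - 658))) - 899/K) = -4 + (K/(((K + w)/(-658 + K))) - 899/K) = -4 + (K*((-658 + K)/(K + w)) - 899/K) = -4 + (K*(-658 + K)/(K + w) - 899/K) = -4 + (-899/K + K*(-658 + K)/(K + w)) = -4 - 899/K + K*(-658 + K)/(K + w))
2685454 + B(911, -1782) = 2685454 + (911³ - 899*911 - 899*(-1782) - 662*911² - 4*911*(-1782))/(911*(911 - 1782)) = 2685454 + (1/911)*(756058031 - 818989 + 1602018 - 662*829921 + 6493608)/(-871) = 2685454 + (1/911)*(-1/871)*(756058031 - 818989 + 1602018 - 549407702 + 6493608) = 2685454 + (1/911)*(-1/871)*213926966 = 2685454 - 213926966/793481 = 2130642798408/793481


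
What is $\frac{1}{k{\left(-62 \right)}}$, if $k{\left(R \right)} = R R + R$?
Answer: $\frac{1}{3782} \approx 0.00026441$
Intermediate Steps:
$k{\left(R \right)} = R + R^{2}$ ($k{\left(R \right)} = R^{2} + R = R + R^{2}$)
$\frac{1}{k{\left(-62 \right)}} = \frac{1}{\left(-62\right) \left(1 - 62\right)} = \frac{1}{\left(-62\right) \left(-61\right)} = \frac{1}{3782}$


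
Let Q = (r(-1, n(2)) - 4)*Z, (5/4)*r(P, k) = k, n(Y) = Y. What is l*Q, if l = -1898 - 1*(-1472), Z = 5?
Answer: 5112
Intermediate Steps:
r(P, k) = 4*k/5
Q = -12 (Q = ((4/5)*2 - 4)*5 = (8/5 - 4)*5 = -12/5*5 = -12)
l = -426 (l = -1898 + 1472 = -426)
l*Q = -426*(-12) = 5112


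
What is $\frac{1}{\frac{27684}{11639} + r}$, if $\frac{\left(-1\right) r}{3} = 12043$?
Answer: $- \frac{11639}{420477747} \approx -2.768 \cdot 10^{-5}$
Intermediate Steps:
$r = -36129$ ($r = \left(-3\right) 12043 = -36129$)
$\frac{1}{\frac{27684}{11639} + r} = \frac{1}{\frac{27684}{11639} - 36129} = \frac{1}{- \frac{420477747}{11639}} = - \frac{11639}{420477747}$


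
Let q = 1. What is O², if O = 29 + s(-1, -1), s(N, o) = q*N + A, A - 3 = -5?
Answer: 676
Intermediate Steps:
A = -2 (A = 3 - 5 = -2)
s(N, o) = -2 + N (s(N, o) = 1*N - 2 = N - 2 = -2 + N)
O = 26 (O = 29 + (-2 - 1) = 29 - 3 = 26)
O² = 26² = 676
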